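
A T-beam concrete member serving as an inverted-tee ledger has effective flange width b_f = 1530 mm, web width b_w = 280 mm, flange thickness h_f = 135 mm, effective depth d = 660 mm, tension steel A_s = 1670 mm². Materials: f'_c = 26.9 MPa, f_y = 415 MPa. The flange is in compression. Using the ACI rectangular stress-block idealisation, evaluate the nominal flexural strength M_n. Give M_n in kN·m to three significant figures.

M_n ≈ 451 kN·m

Tension: T = A_s f_y = 1670 × 415 = 693050 N.
Try a within the flange: a = T/(0.85 f'_c b_f) = 693050/(0.85 × 26.9 × 1530) = 19.81 mm.
Since a = 19.81 ≤ h_f = 135 mm, the stress block lies entirely in the flange; analyse as a rectangular beam of width b_f.
M_n = T(d − a/2) = 693050 × (660 − 9.905) = 450.55 × 10⁶ N·mm.
M_n = 450.55 kN·m.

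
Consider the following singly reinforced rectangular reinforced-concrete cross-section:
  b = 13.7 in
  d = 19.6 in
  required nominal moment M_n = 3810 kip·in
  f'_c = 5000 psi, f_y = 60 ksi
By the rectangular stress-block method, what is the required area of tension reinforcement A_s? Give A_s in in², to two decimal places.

From M_n = 0.85 f'_c a b (d − a/2):
a = d − √(d² − 2M_n/(0.85 f'_c b)) = 19.6 − √(19.6² − 2 × 3810/(0.85 × 5 × 13.7)) = 3.685 in.
A_s = 0.85 f'_c a b / f_y = 0.85 × 5 × 3.685 × 13.7 / 60 = 3.576 in².

A_s ≈ 3.58 in²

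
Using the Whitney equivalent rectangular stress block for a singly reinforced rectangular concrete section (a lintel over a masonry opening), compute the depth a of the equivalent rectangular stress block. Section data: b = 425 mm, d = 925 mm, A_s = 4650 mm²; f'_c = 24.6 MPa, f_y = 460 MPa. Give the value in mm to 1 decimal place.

T = A_s f_y = 4650 × 460 = 2139000 N = 2139 kN.
Setting C = 0.85 f'_c a b equal to T: a = 2139000/(0.85 × 24.6 × 425) = 240.7 mm.

a ≈ 240.7 mm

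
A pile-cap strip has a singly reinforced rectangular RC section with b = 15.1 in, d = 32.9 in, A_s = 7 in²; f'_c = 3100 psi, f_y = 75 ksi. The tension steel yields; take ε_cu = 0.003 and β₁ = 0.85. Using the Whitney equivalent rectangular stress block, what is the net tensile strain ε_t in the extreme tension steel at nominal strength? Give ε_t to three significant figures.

ε_t ≈ 0.00336

a = A_s f_y/(0.85 f'_c b) = 13.195 in.
β₁ = 0.85, so c = a/β₁ = 13.195/0.85 = 15.524 in.
From the linear strain diagram with ε_cu = 0.003: ε_t = 0.003 (d − c)/c = 0.003 × (32.9 − 15.524)/15.524 = 0.00336.
ε_t < 0.004 — the section is over-reinforced for flexure under ACI limits.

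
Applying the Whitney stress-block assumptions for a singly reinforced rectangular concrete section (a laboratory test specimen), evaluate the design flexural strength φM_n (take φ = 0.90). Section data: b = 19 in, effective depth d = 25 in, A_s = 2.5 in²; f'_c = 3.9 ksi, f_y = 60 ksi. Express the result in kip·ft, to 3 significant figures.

T = A_s f_y = 2.5 × 60 = 150 kips.
a = T/(0.85 f'_c b) = 150/(0.85 × 3.9 × 19) = 2.382 in.
M_n = T(d − a/2) = 150 × (25 − 1.191) = 3571.4 kip·in = 3571.4/12 = 297.62 kip·ft.
φM_n = 0.90 × 297.62 = 267.86 kip·ft.

φM_n ≈ 268 kip·ft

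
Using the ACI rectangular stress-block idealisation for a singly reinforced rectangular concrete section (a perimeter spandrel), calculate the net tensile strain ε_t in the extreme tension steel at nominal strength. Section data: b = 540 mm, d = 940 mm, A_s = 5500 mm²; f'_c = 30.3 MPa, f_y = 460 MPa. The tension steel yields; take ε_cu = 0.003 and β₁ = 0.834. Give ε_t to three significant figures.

ε_t ≈ 0.00993

a = A_s f_y/(0.85 f'_c b) = 181.91 mm.
β₁ = 0.834, so c = a/β₁ = 181.91/0.834 = 218.12 mm.
From the linear strain diagram with ε_cu = 0.003: ε_t = 0.003 (d − c)/c = 0.003 × (940 − 218.12)/218.12 = 0.00993.
Since ε_t ≥ 0.005, the section is tension-controlled.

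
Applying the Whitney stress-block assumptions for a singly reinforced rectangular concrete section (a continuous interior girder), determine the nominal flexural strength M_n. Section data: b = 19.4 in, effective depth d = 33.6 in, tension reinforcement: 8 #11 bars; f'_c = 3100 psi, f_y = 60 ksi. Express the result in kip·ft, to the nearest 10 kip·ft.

A_s = 8 × 1.56 = 12.48 in².
T = A_s f_y = 12.48 × 60 = 748.8 kips.
a = T/(0.85 f'_c b) = 748.8/(0.85 × 3.1 × 19.4) = 14.648 in.
M_n = T(d − a/2) = 748.8 × (33.6 − 7.324) = 19675.5 kip·in = 19675.5/12 = 1639.63 kip·ft.

M_n ≈ 1640 kip·ft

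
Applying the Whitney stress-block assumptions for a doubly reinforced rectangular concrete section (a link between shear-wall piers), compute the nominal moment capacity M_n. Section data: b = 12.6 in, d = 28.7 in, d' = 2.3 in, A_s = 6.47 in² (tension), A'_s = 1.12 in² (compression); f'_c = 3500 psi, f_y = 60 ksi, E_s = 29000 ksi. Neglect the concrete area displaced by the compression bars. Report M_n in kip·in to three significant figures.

Assume both steels yield.
a = (A_s − A'_s) f_y/(0.85 f'_c b) = (6.47 − 1.12) × 60/(0.85 × 3.5 × 12.6) = 8.563 in.
c = a/β₁ = 8.563/0.85 = 10.074 in; ε'_s = 0.003(c − d')/c = 0.0023 ≥ ε_y = 0.0021, so the compression steel yields.
M_n = (A_s − A'_s) f_y (d − a/2) + A'_s f_y (d − d') = 321 × (28.7 − 4.2815) + 67.2 × (28.7 − 2.3) = 7838.3 + 1774.1 = 9612.4 kip·in.

M_n ≈ 9610 kip·in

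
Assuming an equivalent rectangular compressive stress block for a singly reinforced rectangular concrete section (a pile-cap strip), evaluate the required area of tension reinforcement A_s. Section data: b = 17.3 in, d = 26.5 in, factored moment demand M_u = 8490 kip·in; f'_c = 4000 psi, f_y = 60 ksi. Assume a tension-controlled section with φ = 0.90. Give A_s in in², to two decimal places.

A_s ≈ 6.83 in²

M_n = M_u/φ = 8490/0.90 = 9433.33 kip·in.
From M_n = 0.85 f'_c a b (d − a/2):
a = d − √(d² − 2M_n/(0.85 f'_c b)) = 26.5 − √(26.5² − 2 × 9433.33/(0.85 × 4 × 17.3)) = 6.968 in.
A_s = 0.85 f'_c a b / f_y = 0.85 × 4 × 6.968 × 17.3 / 60 = 6.831 in².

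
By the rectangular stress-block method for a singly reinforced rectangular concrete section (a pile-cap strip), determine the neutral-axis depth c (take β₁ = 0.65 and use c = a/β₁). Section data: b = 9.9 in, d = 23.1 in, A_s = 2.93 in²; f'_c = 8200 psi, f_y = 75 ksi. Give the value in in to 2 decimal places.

T = A_s f_y = 2.93 × 75 = 219.75 kips.
a = T/(0.85 f'_c b) = 219.75/(0.85 × 8.2 × 9.9) = 3.1846 in.
With β₁ = 0.65, c = a/β₁ = 3.1846/0.65 = 4.90 in.

c ≈ 4.90 in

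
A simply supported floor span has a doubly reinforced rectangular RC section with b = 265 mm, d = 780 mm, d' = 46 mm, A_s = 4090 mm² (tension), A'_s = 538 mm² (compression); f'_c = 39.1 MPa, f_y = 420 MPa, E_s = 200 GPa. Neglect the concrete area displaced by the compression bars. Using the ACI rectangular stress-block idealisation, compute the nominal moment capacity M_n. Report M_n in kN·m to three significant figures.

M_n ≈ 1200 kN·m

Assume both tension and compression steel yield.
Net tension couple steel: A_s − A'_s = 3552 mm².
a = (A_s − A'_s) f_y / (0.85 f'_c b) = 1491840/(0.85 × 39.1 × 265) = 169.39 mm.
c = a/β₁ = 169.39/0.771 = 219.70 mm; ε'_s = 0.003(c − d')/c = 0.0024 ≥ f_y/E_s = 0.0021, so compression steel does yield.
M_n = (A_s − A'_s) f_y (d − a/2) + A'_s f_y (d − d') = [1491840 × (780 − 84.695) + 225960 × (780 − 46)] × 10⁻⁶ = 1037.28 + 165.85 = 1203.13 kN·m.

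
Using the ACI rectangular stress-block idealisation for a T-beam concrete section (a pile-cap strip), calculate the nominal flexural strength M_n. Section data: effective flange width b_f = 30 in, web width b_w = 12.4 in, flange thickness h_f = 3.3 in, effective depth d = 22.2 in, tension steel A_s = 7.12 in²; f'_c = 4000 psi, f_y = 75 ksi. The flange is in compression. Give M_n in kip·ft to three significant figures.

Tension: T = A_s f_y = 7.12 × 75 = 534 kips.
Try a within the flange: a = T/(0.85 f'_c b_f) = 534/(0.85 × 4 × 30) = 5.235 in.
a = 5.235 > h_f = 3.3 in: the block extends into the web. Split into flange-overhang and web parts.
C_f = 0.85 f'_c (b_f − b_w) h_f = 0.85 × 4 × (30 − 12.4) × 3.3 = 197.5 kips.
Remaining web compression depth: a_w = (T − C_f)/(0.85 f'_c b_w) = (534 − 197.5)/(0.85 × 4 × 12.4) = 7.981 in.
M_n = C_f(d − h_f/2) + (T − C_f)(d − a_w/2) = 197.5 × (22.2 − 1.65) + 336.5 × (22.2 − 3.9905) = 4058.6 + 6127.5 = 10186.1 kip·in.
M_n = 10186.1/12 = 848.84 kip·ft.

M_n ≈ 849 kip·ft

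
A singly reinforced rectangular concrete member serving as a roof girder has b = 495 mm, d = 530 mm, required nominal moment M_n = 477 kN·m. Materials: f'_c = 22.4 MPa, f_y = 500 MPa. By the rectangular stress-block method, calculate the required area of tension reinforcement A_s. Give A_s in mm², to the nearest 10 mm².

With M_n = 0.85 f'_c a b (d − a/2), solve the quadratic for a:
a = d − √(d² − 2M_n/(0.85 f'_c b)) = 530 − √(530² − 2 × 477×10⁶/(0.85 × 22.4 × 495)) = 106.12 mm.
A_s = 0.85 f'_c a b / f_y = 0.85 × 22.4 × 106.12 × 495 / 500 = 2000.3 mm².

A_s ≈ 2000 mm²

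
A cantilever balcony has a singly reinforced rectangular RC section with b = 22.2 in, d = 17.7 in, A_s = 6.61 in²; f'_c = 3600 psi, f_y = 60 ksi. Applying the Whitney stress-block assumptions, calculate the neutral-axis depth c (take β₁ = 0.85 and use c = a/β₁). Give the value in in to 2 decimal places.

T = A_s f_y = 6.61 × 60 = 396.6 kips.
a = T/(0.85 f'_c b) = 396.6/(0.85 × 3.6 × 22.2) = 5.8382 in.
With β₁ = 0.85, c = a/β₁ = 5.8382/0.85 = 6.87 in.

c ≈ 6.87 in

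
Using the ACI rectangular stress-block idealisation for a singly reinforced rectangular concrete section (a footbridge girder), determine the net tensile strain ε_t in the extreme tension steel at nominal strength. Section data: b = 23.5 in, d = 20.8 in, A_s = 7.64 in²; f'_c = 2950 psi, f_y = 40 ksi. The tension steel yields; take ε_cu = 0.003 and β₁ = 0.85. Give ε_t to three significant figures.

a = A_s f_y/(0.85 f'_c b) = 5.186 in.
β₁ = 0.85, so c = a/β₁ = 5.186/0.85 = 6.101 in.
From the linear strain diagram with ε_cu = 0.003: ε_t = 0.003 (d − c)/c = 0.003 × (20.8 − 6.101)/6.101 = 0.00723.
Since ε_t ≥ 0.005, the section is tension-controlled.

ε_t ≈ 0.00723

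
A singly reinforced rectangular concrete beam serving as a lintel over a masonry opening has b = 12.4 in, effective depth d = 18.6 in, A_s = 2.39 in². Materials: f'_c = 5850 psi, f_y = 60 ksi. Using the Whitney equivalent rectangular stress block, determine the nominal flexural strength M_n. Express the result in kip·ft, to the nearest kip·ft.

M_n ≈ 208 kip·ft

T = A_s f_y = 2.39 × 60 = 143.4 kips.
a = T/(0.85 f'_c b) = 143.4/(0.85 × 5.85 × 12.4) = 2.326 in.
M_n = T(d − a/2) = 143.4 × (18.6 − 1.163) = 2500.5 kip·in = 2500.5/12 = 208.38 kip·ft.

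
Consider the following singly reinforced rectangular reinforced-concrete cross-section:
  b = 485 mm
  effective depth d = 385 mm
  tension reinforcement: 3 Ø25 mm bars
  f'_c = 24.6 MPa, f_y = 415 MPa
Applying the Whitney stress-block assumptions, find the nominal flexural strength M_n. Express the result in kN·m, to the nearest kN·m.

A_s = 3 × 491 = 1473 mm².
T = A_s f_y = 1473 × 415 = 611295 N = 611.295 kN.
From C = T: a = T/(0.85 f'_c b) = 611295/(0.85 × 24.6 × 485) = 60.28 mm.
M_n = T(d − a/2) = 611.295 kN × (385 − 30.14) mm = 216.92 kN·m.

M_n ≈ 217 kN·m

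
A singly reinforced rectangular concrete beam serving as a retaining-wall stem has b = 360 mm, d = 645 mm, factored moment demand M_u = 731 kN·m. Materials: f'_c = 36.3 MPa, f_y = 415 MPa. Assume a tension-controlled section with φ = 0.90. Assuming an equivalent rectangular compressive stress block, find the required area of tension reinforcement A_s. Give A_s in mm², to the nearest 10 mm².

M_n = M_u/φ = 731/0.90 = 812.222 kN·m.
With M_n = 0.85 f'_c a b (d − a/2), solve the quadratic for a:
a = d − √(d² − 2M_n/(0.85 f'_c b)) = 645 − √(645² − 2 × 812.222×10⁶/(0.85 × 36.3 × 360)) = 125.60 mm.
A_s = 0.85 f'_c a b / f_y = 0.85 × 36.3 × 125.60 × 360 / 415 = 3361.8 mm².

A_s ≈ 3360 mm²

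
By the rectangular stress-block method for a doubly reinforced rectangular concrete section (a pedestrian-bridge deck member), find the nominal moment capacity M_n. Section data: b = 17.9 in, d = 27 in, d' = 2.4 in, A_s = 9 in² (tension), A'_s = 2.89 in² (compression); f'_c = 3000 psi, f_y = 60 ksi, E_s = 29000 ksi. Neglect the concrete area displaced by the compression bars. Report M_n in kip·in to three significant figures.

Assume both steels yield.
a = (A_s − A'_s) f_y/(0.85 f'_c b) = (9 − 2.89) × 60/(0.85 × 3 × 17.9) = 8.032 in.
c = a/β₁ = 8.032/0.85 = 9.449 in; ε'_s = 0.003(c − d')/c = 0.0022 ≥ ε_y = 0.0021, so the compression steel yields.
M_n = (A_s − A'_s) f_y (d − a/2) + A'_s f_y (d − d') = 366.6 × (27 − 4.016) + 173.4 × (27 − 2.4) = 8425.9 + 4265.6 = 12691.5 kip·in.

M_n ≈ 12700 kip·in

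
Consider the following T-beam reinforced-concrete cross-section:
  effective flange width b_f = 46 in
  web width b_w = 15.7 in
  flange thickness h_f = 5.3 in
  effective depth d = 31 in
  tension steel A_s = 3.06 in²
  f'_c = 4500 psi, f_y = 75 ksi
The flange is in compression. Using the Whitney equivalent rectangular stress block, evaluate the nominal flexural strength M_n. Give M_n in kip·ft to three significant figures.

M_n ≈ 580 kip·ft

Tension: T = A_s f_y = 3.06 × 75 = 229.5 kips.
Try a within the flange: a = T/(0.85 f'_c b_f) = 229.5/(0.85 × 4.5 × 46) = 1.304 in.
Since a = 1.304 ≤ h_f = 5.3 in, the stress block lies entirely in the flange; analyse as a rectangular beam of width b_f.
M_n = T(d − a/2) = 229.5 × (31 − 0.652) = 6964.9 kip·in.
M_n = 6964.9/12 = 580.41 kip·ft.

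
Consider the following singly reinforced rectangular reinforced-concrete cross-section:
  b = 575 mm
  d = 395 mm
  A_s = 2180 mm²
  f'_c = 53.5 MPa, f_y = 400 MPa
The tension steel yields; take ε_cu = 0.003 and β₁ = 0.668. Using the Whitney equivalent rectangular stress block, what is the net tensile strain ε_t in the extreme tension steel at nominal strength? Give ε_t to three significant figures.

a = A_s f_y/(0.85 f'_c b) = 33.35 mm.
β₁ = 0.668, so c = a/β₁ = 33.35/0.668 = 49.93 mm.
From the linear strain diagram with ε_cu = 0.003: ε_t = 0.003 (d − c)/c = 0.003 × (395 − 49.93)/49.93 = 0.0207.
Since ε_t ≥ 0.005, the section is tension-controlled.

ε_t ≈ 0.0207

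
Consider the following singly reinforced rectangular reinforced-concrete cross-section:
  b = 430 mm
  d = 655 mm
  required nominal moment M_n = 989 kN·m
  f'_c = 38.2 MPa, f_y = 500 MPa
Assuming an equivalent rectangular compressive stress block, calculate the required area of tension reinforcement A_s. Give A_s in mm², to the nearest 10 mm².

A_s ≈ 3320 mm²

With M_n = 0.85 f'_c a b (d − a/2), solve the quadratic for a:
a = d − √(d² − 2M_n/(0.85 f'_c b)) = 655 − √(655² − 2 × 989×10⁶/(0.85 × 38.2 × 430)) = 118.94 mm.
A_s = 0.85 f'_c a b / f_y = 0.85 × 38.2 × 118.94 × 430 / 500 = 3321.3 mm².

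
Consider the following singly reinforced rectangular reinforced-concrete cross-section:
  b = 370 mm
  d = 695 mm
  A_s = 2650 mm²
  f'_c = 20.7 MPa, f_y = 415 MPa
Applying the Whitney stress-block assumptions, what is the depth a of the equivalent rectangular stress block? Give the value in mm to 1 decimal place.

T = A_s f_y = 2650 × 415 = 1099750 N = 1099.75 kN.
Setting C = 0.85 f'_c a b equal to T: a = 1099750/(0.85 × 20.7 × 370) = 168.9 mm.

a ≈ 168.9 mm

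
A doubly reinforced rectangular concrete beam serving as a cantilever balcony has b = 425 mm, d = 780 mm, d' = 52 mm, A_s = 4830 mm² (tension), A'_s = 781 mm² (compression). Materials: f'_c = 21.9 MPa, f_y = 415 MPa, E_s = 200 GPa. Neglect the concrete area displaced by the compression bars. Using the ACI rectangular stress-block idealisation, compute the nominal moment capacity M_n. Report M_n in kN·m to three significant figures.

M_n ≈ 1370 kN·m

Assume both tension and compression steel yield.
Net tension couple steel: A_s − A'_s = 4049 mm².
a = (A_s − A'_s) f_y / (0.85 f'_c b) = 1680335/(0.85 × 21.9 × 425) = 212.39 mm.
c = a/β₁ = 212.39/0.85 = 249.87 mm; ε'_s = 0.003(c − d')/c = 0.0024 ≥ f_y/E_s = 0.0021, so compression steel does yield.
M_n = (A_s − A'_s) f_y (d − a/2) + A'_s f_y (d − d') = [1680335 × (780 − 106.195) + 324115 × (780 − 52)] × 10⁻⁶ = 1132.22 + 235.96 = 1368.18 kN·m.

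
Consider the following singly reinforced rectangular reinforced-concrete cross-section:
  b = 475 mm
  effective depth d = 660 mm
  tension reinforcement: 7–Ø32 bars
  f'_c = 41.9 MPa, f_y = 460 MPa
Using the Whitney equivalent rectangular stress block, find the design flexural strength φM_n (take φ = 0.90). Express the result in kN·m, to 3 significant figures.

A_s = 7 × 804 = 5628 mm².
T = A_s f_y = 5628 × 460 = 2588880 N = 2588.88 kN.
From C = T: a = T/(0.85 f'_c b) = 2588880/(0.85 × 41.9 × 475) = 153.03 mm.
M_n = T(d − a/2) = 2588.88 kN × (660 − 76.515) mm = 1510.57 kN·m.
φM_n = 0.90 × 1510.57 = 1359.51 kN·m.

φM_n ≈ 1360 kN·m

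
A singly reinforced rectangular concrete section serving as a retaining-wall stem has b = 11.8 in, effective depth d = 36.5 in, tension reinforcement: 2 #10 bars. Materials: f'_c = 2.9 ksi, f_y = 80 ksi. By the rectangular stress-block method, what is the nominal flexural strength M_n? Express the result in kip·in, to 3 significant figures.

M_n ≈ 6710 kip·in

A_s = 2 × 1.27 = 2.54 in².
T = A_s f_y = 2.54 × 80 = 203.2 kips.
a = T/(0.85 f'_c b) = 203.2/(0.85 × 2.9 × 11.8) = 6.986 in.
M_n = T(d − a/2) = 203.2 × (36.5 − 3.493) = 6707.0 kip·in.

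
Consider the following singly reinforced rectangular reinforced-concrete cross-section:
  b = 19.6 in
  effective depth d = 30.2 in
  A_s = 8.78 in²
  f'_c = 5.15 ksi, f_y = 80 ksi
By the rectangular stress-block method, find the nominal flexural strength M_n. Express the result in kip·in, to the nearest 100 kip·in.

T = A_s f_y = 8.78 × 80 = 702.4 kips.
a = T/(0.85 f'_c b) = 702.4/(0.85 × 5.15 × 19.6) = 8.187 in.
M_n = T(d − a/2) = 702.4 × (30.2 − 4.0935) = 18337.2 kip·in.

M_n ≈ 18300 kip·in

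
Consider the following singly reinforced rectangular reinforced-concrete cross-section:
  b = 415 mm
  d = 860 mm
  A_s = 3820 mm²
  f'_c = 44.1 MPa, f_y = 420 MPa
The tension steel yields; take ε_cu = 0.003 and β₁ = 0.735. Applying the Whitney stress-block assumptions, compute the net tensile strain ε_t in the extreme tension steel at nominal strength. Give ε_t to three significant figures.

ε_t ≈ 0.0154

a = A_s f_y/(0.85 f'_c b) = 103.14 mm.
β₁ = 0.735, so c = a/β₁ = 103.14/0.735 = 140.33 mm.
From the linear strain diagram with ε_cu = 0.003: ε_t = 0.003 (d − c)/c = 0.003 × (860 − 140.33)/140.33 = 0.0154.
Since ε_t ≥ 0.005, the section is tension-controlled.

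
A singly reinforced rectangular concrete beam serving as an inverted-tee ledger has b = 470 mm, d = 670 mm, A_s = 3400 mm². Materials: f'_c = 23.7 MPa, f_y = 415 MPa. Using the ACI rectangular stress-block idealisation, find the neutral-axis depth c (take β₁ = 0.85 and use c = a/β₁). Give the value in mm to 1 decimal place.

c ≈ 175.3 mm

T = A_s f_y = 3400 × 415 = 1411000 N = 1411 kN.
Setting C = 0.85 f'_c a b equal to T: a = 1411000/(0.85 × 23.7 × 470) = 149.026 mm.
With β₁ = 0.85, c = a/β₁ = 149.026/0.85 = 175.3 mm.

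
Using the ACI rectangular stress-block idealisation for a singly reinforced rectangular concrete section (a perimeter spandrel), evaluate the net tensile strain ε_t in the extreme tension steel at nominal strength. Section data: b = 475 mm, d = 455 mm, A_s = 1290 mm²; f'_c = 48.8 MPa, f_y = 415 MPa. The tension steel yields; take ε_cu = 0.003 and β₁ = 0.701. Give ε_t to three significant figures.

ε_t ≈ 0.0322

a = A_s f_y/(0.85 f'_c b) = 27.17 mm.
β₁ = 0.701, so c = a/β₁ = 27.17/0.701 = 38.76 mm.
From the linear strain diagram with ε_cu = 0.003: ε_t = 0.003 (d − c)/c = 0.003 × (455 − 38.76)/38.76 = 0.0322.
Since ε_t ≥ 0.005, the section is tension-controlled.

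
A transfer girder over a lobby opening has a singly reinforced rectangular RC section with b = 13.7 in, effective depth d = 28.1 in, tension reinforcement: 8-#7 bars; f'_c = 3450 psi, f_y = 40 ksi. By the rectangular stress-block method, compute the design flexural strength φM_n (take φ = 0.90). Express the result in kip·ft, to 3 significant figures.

φM_n ≈ 370 kip·ft

A_s = 8 × 0.6 = 4.8 in².
T = A_s f_y = 4.8 × 40 = 192 kips.
a = T/(0.85 f'_c b) = 192/(0.85 × 3.45 × 13.7) = 4.779 in.
M_n = T(d − a/2) = 192 × (28.1 − 2.3895) = 4936.4 kip·in = 4936.4/12 = 411.37 kip·ft.
φM_n = 0.90 × 411.37 = 370.23 kip·ft.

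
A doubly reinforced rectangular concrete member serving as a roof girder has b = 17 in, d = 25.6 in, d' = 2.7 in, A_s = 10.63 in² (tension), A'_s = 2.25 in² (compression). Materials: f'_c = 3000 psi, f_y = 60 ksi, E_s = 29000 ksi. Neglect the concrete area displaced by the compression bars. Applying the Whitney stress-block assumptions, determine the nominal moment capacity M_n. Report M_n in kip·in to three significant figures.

M_n ≈ 13000 kip·in

Assume both steels yield.
a = (A_s − A'_s) f_y/(0.85 f'_c b) = (10.63 − 2.25) × 60/(0.85 × 3 × 17) = 11.599 in.
c = a/β₁ = 11.599/0.85 = 13.646 in; ε'_s = 0.003(c − d')/c = 0.0024 ≥ ε_y = 0.0021, so the compression steel yields.
M_n = (A_s − A'_s) f_y (d − a/2) + A'_s f_y (d − d') = 502.8 × (25.6 − 5.7995) + 135 × (25.6 − 2.7) = 9955.7 + 3091.5 = 13047.2 kip·in.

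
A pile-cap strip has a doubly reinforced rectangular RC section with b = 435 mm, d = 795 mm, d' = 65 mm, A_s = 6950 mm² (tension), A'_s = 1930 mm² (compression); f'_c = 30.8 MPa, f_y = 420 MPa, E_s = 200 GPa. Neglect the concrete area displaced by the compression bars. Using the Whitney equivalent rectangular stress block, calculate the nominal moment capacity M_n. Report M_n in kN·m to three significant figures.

Assume both tension and compression steel yield.
Net tension couple steel: A_s − A'_s = 5020 mm².
a = (A_s − A'_s) f_y / (0.85 f'_c b) = 2108400/(0.85 × 30.8 × 435) = 185.14 mm.
c = a/β₁ = 185.14/0.83 = 223.06 mm; ε'_s = 0.003(c − d')/c = 0.0021 ≥ f_y/E_s = 0.0021, so compression steel does yield.
M_n = (A_s − A'_s) f_y (d − a/2) + A'_s f_y (d − d') = [2108400 × (795 − 92.57) + 810600 × (795 − 65)] × 10⁻⁶ = 1481.00 + 591.74 = 2072.74 kN·m.

M_n ≈ 2070 kN·m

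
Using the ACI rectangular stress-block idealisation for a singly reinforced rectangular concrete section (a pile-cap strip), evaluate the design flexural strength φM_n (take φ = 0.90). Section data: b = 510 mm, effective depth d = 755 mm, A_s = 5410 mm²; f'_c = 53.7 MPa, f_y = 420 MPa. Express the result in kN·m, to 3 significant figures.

T = A_s f_y = 5410 × 420 = 2272200 N = 2272.2 kN.
From C = T: a = T/(0.85 f'_c b) = 2272200/(0.85 × 53.7 × 510) = 97.61 mm.
M_n = T(d − a/2) = 2272.2 kN × (755 − 48.805) mm = 1604.62 kN·m.
φM_n = 0.90 × 1604.62 = 1444.16 kN·m.

φM_n ≈ 1440 kN·m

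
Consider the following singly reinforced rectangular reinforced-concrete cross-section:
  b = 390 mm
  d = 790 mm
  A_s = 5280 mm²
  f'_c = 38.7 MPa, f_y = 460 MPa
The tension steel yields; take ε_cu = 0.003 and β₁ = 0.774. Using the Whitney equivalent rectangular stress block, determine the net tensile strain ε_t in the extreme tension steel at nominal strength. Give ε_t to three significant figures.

a = A_s f_y/(0.85 f'_c b) = 189.32 mm.
β₁ = 0.774, so c = a/β₁ = 189.32/0.774 = 244.60 mm.
From the linear strain diagram with ε_cu = 0.003: ε_t = 0.003 (d − c)/c = 0.003 × (790 − 244.60)/244.60 = 0.00669.
Since ε_t ≥ 0.005, the section is tension-controlled.

ε_t ≈ 0.00669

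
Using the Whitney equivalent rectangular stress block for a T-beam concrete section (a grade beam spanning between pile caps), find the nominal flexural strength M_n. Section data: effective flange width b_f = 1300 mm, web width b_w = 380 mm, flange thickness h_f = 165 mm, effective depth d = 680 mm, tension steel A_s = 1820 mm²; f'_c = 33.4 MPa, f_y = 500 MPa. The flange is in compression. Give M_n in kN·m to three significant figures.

M_n ≈ 608 kN·m

Tension: T = A_s f_y = 1820 × 500 = 910000 N.
Try a within the flange: a = T/(0.85 f'_c b_f) = 910000/(0.85 × 33.4 × 1300) = 24.66 mm.
Since a = 24.66 ≤ h_f = 165 mm, the stress block lies entirely in the flange; analyse as a rectangular beam of width b_f.
M_n = T(d − a/2) = 910000 × (680 − 12.33) = 607.58 × 10⁶ N·mm.
M_n = 607.58 kN·m.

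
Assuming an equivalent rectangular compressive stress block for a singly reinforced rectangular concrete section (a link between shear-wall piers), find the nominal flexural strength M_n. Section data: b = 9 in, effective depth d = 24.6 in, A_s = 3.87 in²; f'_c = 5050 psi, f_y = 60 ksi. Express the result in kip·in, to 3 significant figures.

T = A_s f_y = 3.87 × 60 = 232.2 kips.
a = T/(0.85 f'_c b) = 232.2/(0.85 × 5.05 × 9) = 6.010 in.
M_n = T(d − a/2) = 232.2 × (24.6 − 3.005) = 5014.4 kip·in.

M_n ≈ 5010 kip·in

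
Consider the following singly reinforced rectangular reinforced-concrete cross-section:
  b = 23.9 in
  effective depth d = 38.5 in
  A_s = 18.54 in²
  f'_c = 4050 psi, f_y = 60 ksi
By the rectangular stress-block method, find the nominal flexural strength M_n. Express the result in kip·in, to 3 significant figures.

M_n ≈ 35300 kip·in

T = A_s f_y = 18.54 × 60 = 1112.4 kips.
a = T/(0.85 f'_c b) = 1112.4/(0.85 × 4.05 × 23.9) = 13.520 in.
M_n = T(d − a/2) = 1112.4 × (38.5 − 6.76) = 35307.6 kip·in.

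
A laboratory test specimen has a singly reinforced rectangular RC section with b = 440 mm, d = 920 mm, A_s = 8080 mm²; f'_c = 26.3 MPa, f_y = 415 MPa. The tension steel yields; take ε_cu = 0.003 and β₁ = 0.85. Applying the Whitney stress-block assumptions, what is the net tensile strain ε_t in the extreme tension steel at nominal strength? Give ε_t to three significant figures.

a = A_s f_y/(0.85 f'_c b) = 340.90 mm.
β₁ = 0.85, so c = a/β₁ = 340.90/0.85 = 401.06 mm.
From the linear strain diagram with ε_cu = 0.003: ε_t = 0.003 (d − c)/c = 0.003 × (920 − 401.06)/401.06 = 0.00388.
ε_t < 0.004 — the section is over-reinforced for flexure under ACI limits.

ε_t ≈ 0.00388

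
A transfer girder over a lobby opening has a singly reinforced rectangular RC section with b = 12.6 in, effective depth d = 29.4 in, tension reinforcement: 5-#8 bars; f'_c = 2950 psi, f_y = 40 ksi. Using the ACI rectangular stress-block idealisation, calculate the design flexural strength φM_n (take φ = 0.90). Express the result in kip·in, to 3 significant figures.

A_s = 5 × 0.79 = 3.95 in².
T = A_s f_y = 3.95 × 40 = 158 kips.
a = T/(0.85 f'_c b) = 158/(0.85 × 2.95 × 12.6) = 5.001 in.
M_n = T(d − a/2) = 158 × (29.4 − 2.5005) = 4250.1 kip·in.
φM_n = 0.90 × 4250.1 = 3825.1 kip·in.

φM_n ≈ 3830 kip·in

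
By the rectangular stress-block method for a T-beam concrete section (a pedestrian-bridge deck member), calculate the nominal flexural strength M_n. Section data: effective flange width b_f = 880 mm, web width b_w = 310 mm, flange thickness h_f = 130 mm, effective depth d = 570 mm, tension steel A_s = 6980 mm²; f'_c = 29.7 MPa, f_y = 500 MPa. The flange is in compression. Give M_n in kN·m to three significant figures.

Tension: T = A_s f_y = 6980 × 500 = 3490000 N.
Try a within the flange: a = T/(0.85 f'_c b_f) = 3490000/(0.85 × 29.7 × 880) = 157.10 mm.
a = 157.10 > h_f = 130 mm: the block extends into the web. Split into flange-overhang and web parts.
C_f = 0.85 f'_c (b_f − b_w) h_f = 0.85 × 29.7 × (880 − 310) × 130 = 1870655 N.
Remaining web compression depth: a_w = (T − C_f)/(0.85 f'_c b_w) = (3490000 − 1870655)/(0.85 × 29.7 × 310) = 206.92 mm.
M_n = C_f(d − h_f/2) + (T − C_f)(d − a_w/2) = 1870655 × (570 − 65) + 1619345 × (570 − 103.46) = 944.68 + 755.49 = 1700.17 × 10⁶ N·mm.
M_n = 1700.17 kN·m.

M_n ≈ 1700 kN·m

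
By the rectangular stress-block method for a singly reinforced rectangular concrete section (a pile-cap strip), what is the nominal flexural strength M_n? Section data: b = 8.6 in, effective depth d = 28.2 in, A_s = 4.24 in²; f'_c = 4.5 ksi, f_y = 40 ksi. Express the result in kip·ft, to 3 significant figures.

M_n ≈ 362 kip·ft

T = A_s f_y = 4.24 × 40 = 169.6 kips.
a = T/(0.85 f'_c b) = 169.6/(0.85 × 4.5 × 8.6) = 5.156 in.
M_n = T(d − a/2) = 169.6 × (28.2 − 2.578) = 4345.5 kip·in = 4345.5/12 = 362.13 kip·ft.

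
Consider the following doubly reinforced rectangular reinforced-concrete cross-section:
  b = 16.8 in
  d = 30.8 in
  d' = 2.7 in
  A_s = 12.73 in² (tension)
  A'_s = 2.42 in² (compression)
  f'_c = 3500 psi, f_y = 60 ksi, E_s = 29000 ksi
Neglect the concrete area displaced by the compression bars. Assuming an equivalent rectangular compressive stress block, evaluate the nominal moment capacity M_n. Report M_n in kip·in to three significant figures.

Assume both steels yield.
a = (A_s − A'_s) f_y/(0.85 f'_c b) = (12.73 − 2.42) × 60/(0.85 × 3.5 × 16.8) = 12.377 in.
c = a/β₁ = 12.377/0.85 = 14.561 in; ε'_s = 0.003(c − d')/c = 0.0024 ≥ ε_y = 0.0021, so the compression steel yields.
M_n = (A_s − A'_s) f_y (d − a/2) + A'_s f_y (d − d') = 618.6 × (30.8 − 6.1885) + 145.2 × (30.8 − 2.7) = 15224.7 + 4080.1 = 19304.8 kip·in.

M_n ≈ 19300 kip·in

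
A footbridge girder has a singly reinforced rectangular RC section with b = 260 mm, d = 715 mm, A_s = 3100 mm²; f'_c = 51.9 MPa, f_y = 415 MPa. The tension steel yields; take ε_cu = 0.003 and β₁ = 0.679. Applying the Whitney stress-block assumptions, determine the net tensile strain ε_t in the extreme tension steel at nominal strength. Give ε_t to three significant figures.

a = A_s f_y/(0.85 f'_c b) = 112.16 mm.
β₁ = 0.679, so c = a/β₁ = 112.16/0.679 = 165.18 mm.
From the linear strain diagram with ε_cu = 0.003: ε_t = 0.003 (d − c)/c = 0.003 × (715 − 165.18)/165.18 = 0.00999.
Since ε_t ≥ 0.005, the section is tension-controlled.

ε_t ≈ 0.00999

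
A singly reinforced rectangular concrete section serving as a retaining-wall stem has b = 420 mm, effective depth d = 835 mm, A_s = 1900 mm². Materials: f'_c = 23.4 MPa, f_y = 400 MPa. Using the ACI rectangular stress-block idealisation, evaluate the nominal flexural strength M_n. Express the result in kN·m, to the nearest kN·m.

M_n ≈ 600 kN·m

T = A_s f_y = 1900 × 400 = 760000 N = 760 kN.
From C = T: a = T/(0.85 f'_c b) = 760000/(0.85 × 23.4 × 420) = 90.98 mm.
M_n = T(d − a/2) = 760 kN × (835 − 45.49) mm = 600.03 kN·m.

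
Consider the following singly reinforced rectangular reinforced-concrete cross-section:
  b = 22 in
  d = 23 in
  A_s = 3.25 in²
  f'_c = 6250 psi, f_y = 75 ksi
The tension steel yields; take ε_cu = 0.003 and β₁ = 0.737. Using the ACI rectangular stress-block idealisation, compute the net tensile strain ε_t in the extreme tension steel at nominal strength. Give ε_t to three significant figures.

ε_t ≈ 0.0214

a = A_s f_y/(0.85 f'_c b) = 2.086 in.
β₁ = 0.737, so c = a/β₁ = 2.086/0.737 = 2.830 in.
From the linear strain diagram with ε_cu = 0.003: ε_t = 0.003 (d − c)/c = 0.003 × (23 − 2.830)/2.830 = 0.0214.
Since ε_t ≥ 0.005, the section is tension-controlled.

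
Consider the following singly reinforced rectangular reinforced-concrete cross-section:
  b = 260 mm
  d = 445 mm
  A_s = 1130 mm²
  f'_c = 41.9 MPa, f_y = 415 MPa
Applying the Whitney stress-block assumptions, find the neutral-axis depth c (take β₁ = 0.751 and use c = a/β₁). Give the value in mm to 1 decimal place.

c ≈ 67.4 mm

T = A_s f_y = 1130 × 415 = 468950 N = 468.95 kN.
Setting C = 0.85 f'_c a b equal to T: a = 468950/(0.85 × 41.9 × 260) = 50.643 mm.
With β₁ = 0.751, c = a/β₁ = 50.643/0.751 = 67.4 mm.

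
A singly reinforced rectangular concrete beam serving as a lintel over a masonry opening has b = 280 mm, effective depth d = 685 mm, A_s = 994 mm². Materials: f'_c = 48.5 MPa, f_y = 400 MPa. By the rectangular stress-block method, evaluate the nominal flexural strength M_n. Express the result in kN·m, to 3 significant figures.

M_n ≈ 266 kN·m

T = A_s f_y = 994 × 400 = 397600 N = 397.6 kN.
From C = T: a = T/(0.85 f'_c b) = 397600/(0.85 × 48.5 × 280) = 34.45 mm.
M_n = T(d − a/2) = 397.6 kN × (685 − 17.225) mm = 265.51 kN·m.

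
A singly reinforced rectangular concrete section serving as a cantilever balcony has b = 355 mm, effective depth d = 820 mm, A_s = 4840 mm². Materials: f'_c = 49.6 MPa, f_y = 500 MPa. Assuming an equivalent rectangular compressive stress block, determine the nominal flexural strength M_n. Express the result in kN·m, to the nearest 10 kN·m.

M_n ≈ 1790 kN·m

T = A_s f_y = 4840 × 500 = 2420000 N = 2420 kN.
From C = T: a = T/(0.85 f'_c b) = 2420000/(0.85 × 49.6 × 355) = 161.69 mm.
M_n = T(d − a/2) = 2420 kN × (820 − 80.845) mm = 1788.76 kN·m.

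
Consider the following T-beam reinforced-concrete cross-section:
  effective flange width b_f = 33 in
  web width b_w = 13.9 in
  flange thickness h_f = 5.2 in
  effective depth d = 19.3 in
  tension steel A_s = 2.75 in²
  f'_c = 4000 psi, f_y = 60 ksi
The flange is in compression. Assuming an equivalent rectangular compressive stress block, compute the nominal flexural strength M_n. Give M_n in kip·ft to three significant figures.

M_n ≈ 255 kip·ft

Tension: T = A_s f_y = 2.75 × 60 = 165 kips.
Try a within the flange: a = T/(0.85 f'_c b_f) = 165/(0.85 × 4 × 33) = 1.471 in.
Since a = 1.471 ≤ h_f = 5.2 in, the stress block lies entirely in the flange; analyse as a rectangular beam of width b_f.
M_n = T(d − a/2) = 165 × (19.3 − 0.7355) = 3063.1 kip·in.
M_n = 3063.1/12 = 255.26 kip·ft.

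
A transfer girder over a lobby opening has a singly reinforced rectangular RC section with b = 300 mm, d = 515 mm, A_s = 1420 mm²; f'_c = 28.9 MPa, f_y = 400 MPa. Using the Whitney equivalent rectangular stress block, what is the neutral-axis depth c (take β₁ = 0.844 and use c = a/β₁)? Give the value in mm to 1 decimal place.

T = A_s f_y = 1420 × 400 = 568000 N = 568 kN.
Setting C = 0.85 f'_c a b equal to T: a = 568000/(0.85 × 28.9 × 300) = 77.074 mm.
With β₁ = 0.844, c = a/β₁ = 77.074/0.844 = 91.3 mm.

c ≈ 91.3 mm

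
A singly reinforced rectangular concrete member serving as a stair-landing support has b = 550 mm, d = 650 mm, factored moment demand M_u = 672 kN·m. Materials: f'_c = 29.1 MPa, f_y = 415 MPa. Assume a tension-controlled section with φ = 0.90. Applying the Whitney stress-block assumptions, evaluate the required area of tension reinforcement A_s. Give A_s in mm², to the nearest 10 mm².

M_n = M_u/φ = 672/0.90 = 746.667 kN·m.
With M_n = 0.85 f'_c a b (d − a/2), solve the quadratic for a:
a = d − √(d² − 2M_n/(0.85 f'_c b)) = 650 − √(650² − 2 × 746.667×10⁶/(0.85 × 29.1 × 550)) = 90.78 mm.
A_s = 0.85 f'_c a b / f_y = 0.85 × 29.1 × 90.78 × 550 / 415 = 2975.9 mm².

A_s ≈ 2980 mm²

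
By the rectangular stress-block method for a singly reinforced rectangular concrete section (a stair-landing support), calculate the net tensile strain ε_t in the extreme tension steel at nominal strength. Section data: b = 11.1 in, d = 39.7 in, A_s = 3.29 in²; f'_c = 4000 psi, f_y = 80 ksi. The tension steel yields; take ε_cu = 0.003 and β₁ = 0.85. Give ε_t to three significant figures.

a = A_s f_y/(0.85 f'_c b) = 6.974 in.
β₁ = 0.85, so c = a/β₁ = 6.974/0.85 = 8.205 in.
From the linear strain diagram with ε_cu = 0.003: ε_t = 0.003 (d − c)/c = 0.003 × (39.7 − 8.205)/8.205 = 0.0115.
Since ε_t ≥ 0.005, the section is tension-controlled.

ε_t ≈ 0.0115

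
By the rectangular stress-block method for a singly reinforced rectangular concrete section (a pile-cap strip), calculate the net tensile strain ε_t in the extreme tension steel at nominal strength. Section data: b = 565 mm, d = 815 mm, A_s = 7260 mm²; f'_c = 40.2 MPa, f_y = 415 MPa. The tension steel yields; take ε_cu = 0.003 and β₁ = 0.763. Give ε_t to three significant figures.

ε_t ≈ 0.00895

a = A_s f_y/(0.85 f'_c b) = 156.06 mm.
β₁ = 0.763, so c = a/β₁ = 156.06/0.763 = 204.53 mm.
From the linear strain diagram with ε_cu = 0.003: ε_t = 0.003 (d − c)/c = 0.003 × (815 − 204.53)/204.53 = 0.00895.
Since ε_t ≥ 0.005, the section is tension-controlled.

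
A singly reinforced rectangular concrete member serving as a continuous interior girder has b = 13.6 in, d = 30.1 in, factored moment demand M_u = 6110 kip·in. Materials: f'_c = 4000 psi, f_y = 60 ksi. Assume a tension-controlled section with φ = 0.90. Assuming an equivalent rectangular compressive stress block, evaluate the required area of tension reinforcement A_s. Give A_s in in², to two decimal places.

A_s ≈ 4.13 in²

M_n = M_u/φ = 6110/0.90 = 6788.89 kip·in.
From M_n = 0.85 f'_c a b (d − a/2):
a = d − √(d² − 2M_n/(0.85 f'_c b)) = 30.1 − √(30.1² − 2 × 6788.89/(0.85 × 4 × 13.6)) = 5.354 in.
A_s = 0.85 f'_c a b / f_y = 0.85 × 4 × 5.354 × 13.6 / 60 = 4.126 in².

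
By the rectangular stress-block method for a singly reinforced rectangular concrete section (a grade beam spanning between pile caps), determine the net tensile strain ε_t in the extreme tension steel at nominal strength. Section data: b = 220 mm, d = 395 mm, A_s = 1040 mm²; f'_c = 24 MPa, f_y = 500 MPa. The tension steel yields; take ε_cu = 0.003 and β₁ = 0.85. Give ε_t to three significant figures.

ε_t ≈ 0.00569

a = A_s f_y/(0.85 f'_c b) = 115.86 mm.
β₁ = 0.85, so c = a/β₁ = 115.86/0.85 = 136.31 mm.
From the linear strain diagram with ε_cu = 0.003: ε_t = 0.003 (d − c)/c = 0.003 × (395 − 136.31)/136.31 = 0.00569.
Since ε_t ≥ 0.005, the section is tension-controlled.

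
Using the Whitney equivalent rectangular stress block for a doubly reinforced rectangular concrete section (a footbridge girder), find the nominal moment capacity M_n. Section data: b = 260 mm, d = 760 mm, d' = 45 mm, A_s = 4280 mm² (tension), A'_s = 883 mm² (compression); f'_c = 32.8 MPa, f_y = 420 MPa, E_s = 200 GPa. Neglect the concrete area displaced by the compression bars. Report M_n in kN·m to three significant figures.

M_n ≈ 1210 kN·m

Assume both tension and compression steel yield.
Net tension couple steel: A_s − A'_s = 3397 mm².
a = (A_s − A'_s) f_y / (0.85 f'_c b) = 1426740/(0.85 × 32.8 × 260) = 196.82 mm.
c = a/β₁ = 196.82/0.816 = 241.20 mm; ε'_s = 0.003(c − d')/c = 0.0024 ≥ f_y/E_s = 0.0021, so compression steel does yield.
M_n = (A_s − A'_s) f_y (d − a/2) + A'_s f_y (d − d') = [1426740 × (760 − 98.41) + 370860 × (760 − 45)] × 10⁻⁶ = 943.92 + 265.16 = 1209.08 kN·m.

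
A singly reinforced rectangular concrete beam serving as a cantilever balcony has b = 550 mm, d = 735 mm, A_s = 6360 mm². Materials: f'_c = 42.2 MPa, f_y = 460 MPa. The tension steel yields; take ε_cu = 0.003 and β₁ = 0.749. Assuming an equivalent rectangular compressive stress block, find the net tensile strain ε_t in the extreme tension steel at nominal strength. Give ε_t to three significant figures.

a = A_s f_y/(0.85 f'_c b) = 148.29 mm.
β₁ = 0.749, so c = a/β₁ = 148.29/0.749 = 197.98 mm.
From the linear strain diagram with ε_cu = 0.003: ε_t = 0.003 (d − c)/c = 0.003 × (735 − 197.98)/197.98 = 0.00814.
Since ε_t ≥ 0.005, the section is tension-controlled.

ε_t ≈ 0.00814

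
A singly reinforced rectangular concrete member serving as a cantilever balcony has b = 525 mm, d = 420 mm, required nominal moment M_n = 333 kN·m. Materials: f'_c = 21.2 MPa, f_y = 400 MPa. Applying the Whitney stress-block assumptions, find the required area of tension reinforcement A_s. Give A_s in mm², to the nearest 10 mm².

A_s ≈ 2230 mm²

With M_n = 0.85 f'_c a b (d − a/2), solve the quadratic for a:
a = d − √(d² − 2M_n/(0.85 f'_c b)) = 420 − √(420² − 2 × 333×10⁶/(0.85 × 21.2 × 525)) = 94.42 mm.
A_s = 0.85 f'_c a b / f_y = 0.85 × 21.2 × 94.42 × 525 / 400 = 2233.2 mm².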